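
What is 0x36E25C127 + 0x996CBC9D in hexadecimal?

0x407927DC4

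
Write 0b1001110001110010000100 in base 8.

Group the bits in threes: 001 001 110 001 110 010 000 100 → 11616204.

0o11616204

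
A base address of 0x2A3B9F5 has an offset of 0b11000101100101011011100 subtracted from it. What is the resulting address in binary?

0b10010000001110111100011001

0x2A3B9F5 = 0b10101000111011100111110101 in binary.
Subtract column by column in base 2:
  1-0 → 1
  0-0 → 0
  1-1 → 0
  0-1 → 1 (borrow)
  1-1-1 → 1 (borrow)
  1-0-1 → 0
  1-1 → 0
  1-1 → 0
  1-0 → 1
  0-1 → 1 (borrow)
  0-0-1 → 1 (borrow)
  1-1-1 → 1 (borrow)
  1-0-1 → 0
  1-0 → 1
  0-1 → 1 (borrow)
  1-1-1 → 1 (borrow)
  1-0-1 → 0
  1-1 → 0
  0-0 → 0
  0-0 → 0
  0-0 → 0
  1-1 → 0
  0-1 → 1 (borrow)
  1-0-1 → 0
  0-0 → 0
  1-0 → 1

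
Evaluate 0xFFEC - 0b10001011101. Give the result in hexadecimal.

0xFB8F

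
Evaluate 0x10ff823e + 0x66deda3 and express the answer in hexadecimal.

0x176d6fe1

Add column by column in base 16, right to left:
  e+3 = 1 carry 1
  3+a+1 = e
  2+d = f
  8+e = 6 carry 1
  f+d+1 = d carry 1
  f+6+1 = 6 carry 1
  0+6+1 = 7
  1+0 = 1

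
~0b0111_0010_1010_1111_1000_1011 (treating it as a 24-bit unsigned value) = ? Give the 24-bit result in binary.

Invert each bit: 011100101010111110001011 → 100011010101000001110100.

0b100011010101000001110100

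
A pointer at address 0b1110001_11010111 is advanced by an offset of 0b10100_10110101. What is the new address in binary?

Add column by column in base 2, right to left:
  1+1 = 0 carry 1
  1+0+1 = 0 carry 1
  1+1+1 = 1 carry 1
  0+0+1 = 1
  1+1 = 0 carry 1
  0+1+1 = 0 carry 1
  1+0+1 = 0 carry 1
  1+1+1 = 1 carry 1
  1+0+1 = 0 carry 1
  0+0+1 = 1
  0+1 = 1
  0+0 = 0
  1+1 = 0 carry 1
  1+0+1 = 0 carry 1
  1+0+1 = 0 carry 1
  final carry 1

0b1000011010001100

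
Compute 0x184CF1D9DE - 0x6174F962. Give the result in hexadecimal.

Subtract column by column in base 16:
  E-2 → C
  D-6 → 7
  9-9 → 0
  D-F → E (borrow)
  1-4-1 → C (borrow)
  F-7-1 → 7
  C-1 → B
  4-6 → E (borrow)
  8-0-1 → 7
  1-0 → 1

0x17EB7CE07C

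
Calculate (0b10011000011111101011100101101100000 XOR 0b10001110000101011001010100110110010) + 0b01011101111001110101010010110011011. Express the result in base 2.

0b1110100010100101000000100001101101

First 0b10011000011111101011100101101100000 XOR 0b10001110000101011001010100110110010 = 0b00010110011010110010110001011010010.
Add column by column in base 2, right to left:
  0+1 = 1
  1+1 = 0 carry 1
  0+0+1 = 1
  0+1 = 1
  1+1 = 0 carry 1
  0+0+1 = 1
  1+0 = 1
  1+1 = 0 carry 1
  0+1+1 = 0 carry 1
  1+0+1 = 0 carry 1
  0+1+1 = 0 carry 1
  0+0+1 = 1
  0+0 = 0
  1+1 = 0 carry 1
  1+0+1 = 0 carry 1
  0+1+1 = 0 carry 1
  1+0+1 = 0 carry 1
  0+1+1 = 0 carry 1
  0+0+1 = 1
  1+1 = 0 carry 1
  1+1+1 = 1 carry 1
  0+1+1 = 0 carry 1
  1+0+1 = 0 carry 1
  0+0+1 = 1
  1+1 = 0 carry 1
  1+1+1 = 1 carry 1
  0+1+1 = 0 carry 1
  0+1+1 = 0 carry 1
  1+0+1 = 0 carry 1
  1+1+1 = 1 carry 1
  0+1+1 = 0 carry 1
  1+1+1 = 1 carry 1
  0+0+1 = 1
  0+1 = 1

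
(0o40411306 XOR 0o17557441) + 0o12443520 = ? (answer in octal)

First 0o40411306 XOR 0o17557441 = 0o57146747.
Add column by column in base 8, right to left:
  7+0 = 7
  4+2 = 6
  7+5 = 4 carry 1
  6+3+1 = 2 carry 1
  4+4+1 = 1 carry 1
  1+4+1 = 6
  7+2 = 1 carry 1
  5+1+1 = 7

0o71612467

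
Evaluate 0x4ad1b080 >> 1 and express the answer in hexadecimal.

0x2568d840

1 bits is not a whole number of base-16 digits; in binary: 1001010110100011011000010000000 >> 1 = 100101011010001101100001000000.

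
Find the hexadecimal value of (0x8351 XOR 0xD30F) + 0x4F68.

0x9FC6

First 0x8351 XOR 0xD30F = 0x505E.
Add column by column in base 16, right to left:
  E+8 = 6 carry 1
  5+6+1 = C
  0+F = F
  5+4 = 9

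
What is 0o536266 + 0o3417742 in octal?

0o4156230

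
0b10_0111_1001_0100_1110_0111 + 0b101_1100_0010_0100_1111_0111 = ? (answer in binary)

0b100000111011100111011110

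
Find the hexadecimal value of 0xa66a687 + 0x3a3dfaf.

Add column by column in base 16, right to left:
  7+f = 6 carry 1
  8+a+1 = 3 carry 1
  6+f+1 = 6 carry 1
  a+d+1 = 8 carry 1
  6+3+1 = a
  6+a = 0 carry 1
  a+3+1 = e

0xe0a8636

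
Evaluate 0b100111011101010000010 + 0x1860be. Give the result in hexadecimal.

0b100111011101010000010 = 0x13ba82 in hexadecimal.
Add column by column in base 16, right to left:
  2+e = 0 carry 1
  8+b+1 = 4 carry 1
  a+0+1 = b
  b+6 = 1 carry 1
  3+8+1 = c
  1+1 = 2

0x2c1b40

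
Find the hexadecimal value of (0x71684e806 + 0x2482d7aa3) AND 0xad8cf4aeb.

Add column by column in base 16, right to left:
  6+3 = 9
  0+a = a
  8+a = 2 carry 1
  e+7+1 = 6 carry 1
  4+d+1 = 2 carry 1
  8+2+1 = b
  6+8 = e
  1+4 = 5
  7+2 = 9
Sum = 0x95eb262a9; now AND with 0xad8cf4aeb:
  9&a=8, 5&d=5, e&8=8, b&c=8, 2&f=2, 6&4=4, 2&a=2, a&e=a, 9&b=9

0x8588242a9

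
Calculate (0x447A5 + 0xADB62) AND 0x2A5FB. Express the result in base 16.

Add column by column in base 16, right to left:
  5+2 = 7
  A+6 = 0 carry 1
  7+B+1 = 3 carry 1
  4+D+1 = 2 carry 1
  4+A+1 = F
Sum = 0xF2307; now AND with 0x2A5FB:
  F&2=2, 2&A=2, 3&5=1, 0&F=0, 7&B=3

0x22103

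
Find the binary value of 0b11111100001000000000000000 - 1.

The trailing 15 digits are 0, so subtracting 1 borrows through: they become 1 and the next digit up decrements.

0b11111100000111111111111111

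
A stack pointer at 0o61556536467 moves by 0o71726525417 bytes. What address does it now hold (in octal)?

0o153505264106

Add column by column in base 8, right to left:
  7+7 = 6 carry 1
  6+1+1 = 0 carry 1
  4+4+1 = 1 carry 1
  6+5+1 = 4 carry 1
  3+2+1 = 6
  5+5 = 2 carry 1
  6+6+1 = 5 carry 1
  5+2+1 = 0 carry 1
  5+7+1 = 5 carry 1
  1+1+1 = 3
  6+7 = 5 carry 1
  final carry 1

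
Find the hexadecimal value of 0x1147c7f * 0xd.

0xe0a5273

Multiply each base-16 digit by 13, carrying:
  f×13 = 195 → write 3 carry 12
  7×13+12 = 103 → write 7 carry 6
  c×13+6 = 162 → write 2 carry 10
  7×13+10 = 101 → write 5 carry 6
  4×13+6 = 58 → write a carry 3
  1×13+3 = 16 → write 0 carry 1
  1×13+1 = 14 → write e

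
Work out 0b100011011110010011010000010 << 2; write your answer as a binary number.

0b10001101111001001101000001000

Left shift by 2: append 2 zero bits.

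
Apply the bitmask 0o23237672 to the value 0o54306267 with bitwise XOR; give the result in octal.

0o77131415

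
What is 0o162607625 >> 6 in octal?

0o1626076

Shifting right by 6 bits = 2 oct digits: drop the last 2.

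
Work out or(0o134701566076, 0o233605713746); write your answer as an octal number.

0o337705777776

OR each oct digit independently (no carries):
  1|2=3, 3|3=3, 4|3=7, 7|6=7, 0|0=0, 1|5=5, 5|7=7, 6|1=7, 6|3=7, 0|7=7, 7|4=7, 6|6=6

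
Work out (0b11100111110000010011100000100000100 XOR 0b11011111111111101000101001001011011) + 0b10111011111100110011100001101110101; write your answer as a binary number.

0b11110100001100101110101011011010100

First 0b11100111110000010011100000100000100 XOR 0b11011111111111101000101001001011011 = 0b00111000001111111011001001101011111.
Add column by column in base 2, right to left:
  1+1 = 0 carry 1
  1+0+1 = 0 carry 1
  1+1+1 = 1 carry 1
  1+0+1 = 0 carry 1
  1+1+1 = 1 carry 1
  0+1+1 = 0 carry 1
  1+1+1 = 1 carry 1
  0+0+1 = 1
  1+1 = 0 carry 1
  1+1+1 = 1 carry 1
  0+0+1 = 1
  0+0 = 0
  1+0 = 1
  0+0 = 0
  0+1 = 1
  1+1 = 0 carry 1
  1+1+1 = 1 carry 1
  0+0+1 = 1
  1+0 = 1
  1+1 = 0 carry 1
  1+1+1 = 1 carry 1
  1+0+1 = 0 carry 1
  1+0+1 = 0 carry 1
  1+1+1 = 1 carry 1
  1+1+1 = 1 carry 1
  0+1+1 = 0 carry 1
  0+1+1 = 0 carry 1
  0+1+1 = 0 carry 1
  0+1+1 = 0 carry 1
  0+0+1 = 1
  1+1 = 0 carry 1
  1+1+1 = 1 carry 1
  1+1+1 = 1 carry 1
  0+0+1 = 1
  0+1 = 1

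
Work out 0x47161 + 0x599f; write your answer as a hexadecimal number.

Add column by column in base 16, right to left:
  1+f = 0 carry 1
  6+9+1 = 0 carry 1
  1+9+1 = b
  7+5 = c
  4+0 = 4

0x4cb00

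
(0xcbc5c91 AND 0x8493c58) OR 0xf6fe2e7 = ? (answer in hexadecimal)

0xcbc5c91 AND 0x8493c58 = 0x8081c10.
Then OR with 0xf6fe2e7.

0xf6ffef7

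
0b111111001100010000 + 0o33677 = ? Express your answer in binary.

0b1000010101011001111

0o33677 = 0b11011110111111 in binary.
Add column by column in base 2, right to left:
  0+1 = 1
  0+1 = 1
  0+1 = 1
  0+1 = 1
  1+1 = 0 carry 1
  0+1+1 = 0 carry 1
  0+0+1 = 1
  0+1 = 1
  1+1 = 0 carry 1
  1+1+1 = 1 carry 1
  0+1+1 = 0 carry 1
  0+0+1 = 1
  1+1 = 0 carry 1
  1+1+1 = 1 carry 1
  1+0+1 = 0 carry 1
  1+0+1 = 0 carry 1
  1+0+1 = 0 carry 1
  1+0+1 = 0 carry 1
  final carry 1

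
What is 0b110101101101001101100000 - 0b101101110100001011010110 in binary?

0b111111001000010001010

Subtract column by column in base 2:
  0-0 → 0
  0-1 → 1 (borrow)
  0-1-1 → 0 (borrow)
  0-0-1 → 1 (borrow)
  0-1-1 → 0 (borrow)
  1-0-1 → 0
  1-1 → 0
  0-1 → 1 (borrow)
  1-0-1 → 0
  1-1 → 0
  0-0 → 0
  0-0 → 0
  1-0 → 1
  0-0 → 0
  1-1 → 0
  1-0 → 1
  0-1 → 1 (borrow)
  1-1-1 → 1 (borrow)
  1-1-1 → 1 (borrow)
  0-0-1 → 1 (borrow)
  1-1-1 → 1 (borrow)
  0-1-1 → 0 (borrow)
  1-0-1 → 0
  1-1 → 0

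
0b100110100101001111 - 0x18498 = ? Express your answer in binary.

0b1110010010110111

0x18498 = 0b11000010010011000 in binary.
Subtract column by column in base 2:
  1-0 → 1
  1-0 → 1
  1-0 → 1
  1-1 → 0
  0-1 → 1 (borrow)
  0-0-1 → 1 (borrow)
  1-0-1 → 0
  0-1 → 1 (borrow)
  1-0-1 → 0
  0-0 → 0
  0-1 → 1 (borrow)
  1-0-1 → 0
  0-0 → 0
  1-0 → 1
  1-0 → 1
  0-1 → 1 (borrow)
  0-1-1 → 0 (borrow)
  1-0-1 → 0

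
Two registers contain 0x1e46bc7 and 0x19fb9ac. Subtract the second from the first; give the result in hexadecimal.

0x44b21b

Subtract column by column in base 16:
  7-c → b (borrow)
  c-a-1 → 1
  b-9 → 2
  6-b → b (borrow)
  4-f-1 → 4 (borrow)
  e-9-1 → 4
  1-1 → 0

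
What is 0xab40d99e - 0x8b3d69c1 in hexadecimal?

Subtract column by column in base 16:
  e-1 → d
  9-c → d (borrow)
  9-9-1 → f (borrow)
  d-6-1 → 6
  0-d → 3 (borrow)
  4-3-1 → 0
  b-b → 0
  a-8 → 2

0x20036fdd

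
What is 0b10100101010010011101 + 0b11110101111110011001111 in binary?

0b100001010101000101101100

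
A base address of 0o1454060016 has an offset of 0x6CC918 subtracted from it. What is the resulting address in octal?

0o1420713366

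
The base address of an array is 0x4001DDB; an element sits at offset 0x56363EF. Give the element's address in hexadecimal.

0x96381CA

Add column by column in base 16, right to left:
  B+F = A carry 1
  D+E+1 = C carry 1
  D+3+1 = 1 carry 1
  1+6+1 = 8
  0+3 = 3
  0+6 = 6
  4+5 = 9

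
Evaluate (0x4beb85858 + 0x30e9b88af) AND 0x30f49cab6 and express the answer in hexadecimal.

0x30d41c006

Add column by column in base 16, right to left:
  8+f = 7 carry 1
  5+a+1 = 0 carry 1
  8+8+1 = 1 carry 1
  5+8+1 = e
  8+b = 3 carry 1
  b+9+1 = 5 carry 1
  e+e+1 = d carry 1
  b+0+1 = c
  4+3 = 7
Sum = 0x7cd53e107; now AND with 0x30f49cab6:
  7&3=3, c&0=0, d&f=d, 5&4=4, 3&9=1, e&c=c, 1&a=0, 0&b=0, 7&6=6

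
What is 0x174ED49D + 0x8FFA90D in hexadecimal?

0x204E7DAA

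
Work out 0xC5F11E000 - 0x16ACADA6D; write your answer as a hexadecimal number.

0xAF4470593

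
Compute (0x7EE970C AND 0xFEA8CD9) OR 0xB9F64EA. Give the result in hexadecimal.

0xFFFE4EA

0x7EE970C AND 0xFEA8CD9 = 0x7EA8408.
Then OR with 0xB9F64EA.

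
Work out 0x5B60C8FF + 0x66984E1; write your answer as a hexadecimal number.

Add column by column in base 16, right to left:
  F+1 = 0 carry 1
  F+E+1 = E carry 1
  8+4+1 = D
  C+8 = 4 carry 1
  0+9+1 = A
  6+6 = C
  B+6 = 1 carry 1
  5+0+1 = 6

0x61CA4DE0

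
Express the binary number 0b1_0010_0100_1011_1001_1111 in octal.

0o4445637

Group the bits in threes: 100 100 100 101 110 011 111 → 4445637.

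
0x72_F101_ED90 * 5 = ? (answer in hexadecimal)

Multiply each base-16 digit by 5, carrying:
  0×5 = 0 → write 0
  9×5 = 45 → write D carry 2
  D×5+2 = 67 → write 3 carry 4
  E×5+4 = 74 → write A carry 4
  1×5+4 = 9 → write 9
  0×5 = 0 → write 0
  1×5 = 5 → write 5
  F×5 = 75 → write B carry 4
  2×5+4 = 14 → write E
  7×5 = 35 → write 3 carry 2
  remaining carry: 2

0x23EB509A3D0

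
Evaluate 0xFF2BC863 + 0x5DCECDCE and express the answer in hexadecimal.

Add column by column in base 16, right to left:
  3+E = 1 carry 1
  6+C+1 = 3 carry 1
  8+D+1 = 6 carry 1
  C+C+1 = 9 carry 1
  B+E+1 = A carry 1
  2+C+1 = F
  F+D = C carry 1
  F+5+1 = 5 carry 1
  final carry 1

0x15CFA9631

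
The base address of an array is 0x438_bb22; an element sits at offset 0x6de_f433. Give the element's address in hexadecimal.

0xb17af55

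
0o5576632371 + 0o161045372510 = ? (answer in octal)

Add column by column in base 8, right to left:
  1+0 = 1
  7+1 = 0 carry 1
  3+5+1 = 1 carry 1
  2+2+1 = 5
  3+7 = 2 carry 1
  6+3+1 = 2 carry 1
  6+5+1 = 4 carry 1
  7+4+1 = 4 carry 1
  5+0+1 = 6
  5+1 = 6
  0+6 = 6
  0+1 = 1

0o166644225101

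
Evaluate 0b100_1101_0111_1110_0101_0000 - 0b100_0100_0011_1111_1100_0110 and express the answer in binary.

Subtract column by column in base 2:
  0-0 → 0
  0-1 → 1 (borrow)
  0-1-1 → 0 (borrow)
  0-0-1 → 1 (borrow)
  1-0-1 → 0
  0-0 → 0
  1-1 → 0
  0-1 → 1 (borrow)
  0-1-1 → 0 (borrow)
  1-1-1 → 1 (borrow)
  1-1-1 → 1 (borrow)
  1-1-1 → 1 (borrow)
  1-1-1 → 1 (borrow)
  1-1-1 → 1 (borrow)
  1-0-1 → 0
  0-0 → 0
  1-0 → 1
  0-0 → 0
  1-1 → 0
  1-0 → 1
  0-0 → 0
  0-0 → 0
  1-1 → 0

0b10010011111010001010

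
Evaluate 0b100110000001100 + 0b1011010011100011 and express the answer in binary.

0b10000000011101111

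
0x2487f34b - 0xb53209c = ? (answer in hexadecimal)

Subtract column by column in base 16:
  b-c → f (borrow)
  4-9-1 → a (borrow)
  3-0-1 → 2
  f-2 → d
  7-3 → 4
  8-5 → 3
  4-b → 9 (borrow)
  2-0-1 → 1

0x1934d2af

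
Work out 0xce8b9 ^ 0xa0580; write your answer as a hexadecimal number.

0x6ed39

XOR each hex digit independently (no carries):
  c^a=6, e^0=e, 8^5=d, b^8=3, 9^0=9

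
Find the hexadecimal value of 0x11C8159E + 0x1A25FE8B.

0x2BEE1429

Add column by column in base 16, right to left:
  E+B = 9 carry 1
  9+8+1 = 2 carry 1
  5+E+1 = 4 carry 1
  1+F+1 = 1 carry 1
  8+5+1 = E
  C+2 = E
  1+A = B
  1+1 = 2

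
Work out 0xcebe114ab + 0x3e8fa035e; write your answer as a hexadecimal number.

Add column by column in base 16, right to left:
  b+e = 9 carry 1
  a+5+1 = 0 carry 1
  4+3+1 = 8
  1+0 = 1
  1+a = b
  e+f = d carry 1
  b+8+1 = 4 carry 1
  e+e+1 = d carry 1
  c+3+1 = 0 carry 1
  final carry 1

0x10d4db1809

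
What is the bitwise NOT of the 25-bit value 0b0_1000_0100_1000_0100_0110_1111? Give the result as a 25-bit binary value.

Invert each bit: 0100001001000010001101111 → 1011110110111101110010000.

0b1011110110111101110010000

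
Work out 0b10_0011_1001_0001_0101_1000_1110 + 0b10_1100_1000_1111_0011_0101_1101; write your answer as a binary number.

0b101000000100000100011101011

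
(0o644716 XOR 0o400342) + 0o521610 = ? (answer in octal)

0o766264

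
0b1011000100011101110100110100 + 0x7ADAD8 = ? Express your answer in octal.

0b1011000100011101110100110100 = 0o1304356464 in octal.
0x7ADAD8 = 0o36555330 in octal.
Add column by column in base 8, right to left:
  4+0 = 4
  6+3 = 1 carry 1
  4+3+1 = 0 carry 1
  6+5+1 = 4 carry 1
  5+5+1 = 3 carry 1
  3+5+1 = 1 carry 1
  4+6+1 = 3 carry 1
  0+3+1 = 4
  3+0 = 3
  1+0 = 1

0o1343134014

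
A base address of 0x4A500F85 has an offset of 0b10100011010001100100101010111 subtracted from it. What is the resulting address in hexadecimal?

0x35E7462E

0b10100011010001100100101010111 = 0x1468C957 in hexadecimal.
Subtract column by column in base 16:
  5-7 → E (borrow)
  8-5-1 → 2
  F-9 → 6
  0-C → 4 (borrow)
  0-8-1 → 7 (borrow)
  5-6-1 → E (borrow)
  A-4-1 → 5
  4-1 → 3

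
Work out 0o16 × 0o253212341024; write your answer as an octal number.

0o4535622116430

Multiply each base-8 digit by 14, carrying:
  4×14 = 56 → write 0 carry 7
  2×14+7 = 35 → write 3 carry 4
  0×14+4 = 4 → write 4
  1×14 = 14 → write 6 carry 1
  4×14+1 = 57 → write 1 carry 7
  3×14+7 = 49 → write 1 carry 6
  2×14+6 = 34 → write 2 carry 4
  1×14+4 = 18 → write 2 carry 2
  2×14+2 = 30 → write 6 carry 3
  3×14+3 = 45 → write 5 carry 5
  5×14+5 = 75 → write 3 carry 9
  2×14+9 = 37 → write 5 carry 4
  remaining carry: 4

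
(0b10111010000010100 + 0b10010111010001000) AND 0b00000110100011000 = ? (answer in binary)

Add column by column in base 2, right to left:
  0+0 = 0
  0+0 = 0
  1+0 = 1
  0+1 = 1
  1+0 = 1
  0+0 = 0
  0+0 = 0
  0+1 = 1
  0+0 = 0
  0+1 = 1
  1+1 = 0 carry 1
  0+1+1 = 0 carry 1
  1+0+1 = 0 carry 1
  1+1+1 = 1 carry 1
  1+0+1 = 0 carry 1
  0+0+1 = 1
  1+1 = 0 carry 1
  final carry 1
Sum = 0b101010001010011100; now AND with 0b00000110100011000:
  101010001010011100
& 000000110100011000
= 000000000000011000

0b11000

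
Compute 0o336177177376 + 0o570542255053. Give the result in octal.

0o1126741454451

Add column by column in base 8, right to left:
  6+3 = 1 carry 1
  7+5+1 = 5 carry 1
  3+0+1 = 4
  7+5 = 4 carry 1
  7+5+1 = 5 carry 1
  1+2+1 = 4
  7+2 = 1 carry 1
  7+4+1 = 4 carry 1
  1+5+1 = 7
  6+0 = 6
  3+7 = 2 carry 1
  3+5+1 = 1 carry 1
  final carry 1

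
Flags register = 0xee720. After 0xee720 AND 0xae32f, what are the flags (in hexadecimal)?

0xae320

AND each hex digit independently (no carries):
  e&a=a, e&e=e, 7&3=3, 2&2=2, 0&f=0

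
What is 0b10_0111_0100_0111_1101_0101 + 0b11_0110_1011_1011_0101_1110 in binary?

Add column by column in base 2, right to left:
  1+0 = 1
  0+1 = 1
  1+1 = 0 carry 1
  0+1+1 = 0 carry 1
  1+1+1 = 1 carry 1
  0+0+1 = 1
  1+1 = 0 carry 1
  1+0+1 = 0 carry 1
  1+1+1 = 1 carry 1
  1+1+1 = 1 carry 1
  1+0+1 = 0 carry 1
  0+1+1 = 0 carry 1
  0+1+1 = 0 carry 1
  0+1+1 = 0 carry 1
  1+0+1 = 0 carry 1
  0+1+1 = 0 carry 1
  1+0+1 = 0 carry 1
  1+1+1 = 1 carry 1
  1+1+1 = 1 carry 1
  0+0+1 = 1
  0+1 = 1
  1+1 = 0 carry 1
  final carry 1

0b10111100000001100110011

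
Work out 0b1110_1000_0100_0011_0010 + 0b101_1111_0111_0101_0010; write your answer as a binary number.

0b101000111101110000100

Add column by column in base 2, right to left:
  0+0 = 0
  1+1 = 0 carry 1
  0+0+1 = 1
  0+0 = 0
  1+1 = 0 carry 1
  1+0+1 = 0 carry 1
  0+1+1 = 0 carry 1
  0+0+1 = 1
  0+1 = 1
  0+1 = 1
  1+1 = 0 carry 1
  0+0+1 = 1
  0+1 = 1
  0+1 = 1
  0+1 = 1
  1+1 = 0 carry 1
  0+1+1 = 0 carry 1
  1+0+1 = 0 carry 1
  1+1+1 = 1 carry 1
  1+0+1 = 0 carry 1
  final carry 1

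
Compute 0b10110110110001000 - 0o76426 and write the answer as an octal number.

0b10110110110001000 = 0o266610 in octal.
Subtract column by column in base 8:
  0-6 → 2 (borrow)
  1-2-1 → 6 (borrow)
  6-4-1 → 1
  6-6 → 0
  6-7 → 7 (borrow)
  2-0-1 → 1

0o170162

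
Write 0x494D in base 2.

0b100100101001101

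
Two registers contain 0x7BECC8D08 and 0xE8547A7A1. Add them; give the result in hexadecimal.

0x16441434A9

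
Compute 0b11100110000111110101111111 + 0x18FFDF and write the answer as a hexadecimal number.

0b11100110000111110101111111 = 0x3987D7F in hexadecimal.
Add column by column in base 16, right to left:
  F+F = E carry 1
  7+D+1 = 5 carry 1
  D+F+1 = D carry 1
  7+F+1 = 7 carry 1
  8+8+1 = 1 carry 1
  9+1+1 = B
  3+0 = 3

0x3B17D5E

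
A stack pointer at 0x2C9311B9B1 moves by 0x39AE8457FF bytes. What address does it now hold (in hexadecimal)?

Add column by column in base 16, right to left:
  1+F = 0 carry 1
  B+F+1 = B carry 1
  9+7+1 = 1 carry 1
  B+5+1 = 1 carry 1
  1+4+1 = 6
  1+8 = 9
  3+E = 1 carry 1
  9+A+1 = 4 carry 1
  C+9+1 = 6 carry 1
  2+3+1 = 6

0x66419611B0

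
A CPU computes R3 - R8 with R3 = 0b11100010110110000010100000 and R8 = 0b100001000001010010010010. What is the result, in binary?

Subtract column by column in base 2:
  0-0 → 0
  0-1 → 1 (borrow)
  0-0-1 → 1 (borrow)
  0-0-1 → 1 (borrow)
  0-1-1 → 0 (borrow)
  1-0-1 → 0
  0-0 → 0
  1-1 → 0
  0-0 → 0
  0-0 → 0
  0-1 → 1 (borrow)
  0-0-1 → 1 (borrow)
  0-1-1 → 0 (borrow)
  1-0-1 → 0
  1-0 → 1
  0-0 → 0
  1-0 → 1
  1-0 → 1
  0-1 → 1 (borrow)
  1-0-1 → 0
  0-0 → 0
  0-0 → 0
  0-0 → 0
  1-1 → 0
  1-0 → 1
  1-0 → 1

0b11000001110100110000001110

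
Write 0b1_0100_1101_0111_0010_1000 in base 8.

0o5153450

Group the bits in threes: 101 001 101 011 100 101 000 → 5153450.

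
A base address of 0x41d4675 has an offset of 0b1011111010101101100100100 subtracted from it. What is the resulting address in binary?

0b10100111111110101101010001

0x41d4675 = 0b100000111010100011001110101 in binary.
Subtract column by column in base 2:
  1-0 → 1
  0-0 → 0
  1-1 → 0
  0-0 → 0
  1-0 → 1
  1-1 → 0
  1-0 → 1
  0-0 → 0
  0-1 → 1 (borrow)
  1-1-1 → 1 (borrow)
  1-0-1 → 0
  0-1 → 1 (borrow)
  0-1-1 → 0 (borrow)
  0-0-1 → 1 (borrow)
  1-1-1 → 1 (borrow)
  0-0-1 → 1 (borrow)
  1-1-1 → 1 (borrow)
  0-0-1 → 1 (borrow)
  1-1-1 → 1 (borrow)
  1-1-1 → 1 (borrow)
  1-1-1 → 1 (borrow)
  0-1-1 → 0 (borrow)
  0-1-1 → 0 (borrow)
  0-0-1 → 1 (borrow)
  0-1-1 → 0 (borrow)
  0-0-1 → 1 (borrow)
  1-0-1 → 0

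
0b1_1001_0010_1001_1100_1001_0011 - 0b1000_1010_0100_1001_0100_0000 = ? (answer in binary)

Subtract column by column in base 2:
  1-0 → 1
  1-0 → 1
  0-0 → 0
  0-0 → 0
  1-0 → 1
  0-0 → 0
  0-1 → 1 (borrow)
  1-0-1 → 0
  0-1 → 1 (borrow)
  0-0-1 → 1 (borrow)
  1-0-1 → 0
  1-1 → 0
  1-0 → 1
  0-0 → 0
  0-1 → 1 (borrow)
  1-0-1 → 0
  0-0 → 0
  1-1 → 0
  0-0 → 0
  0-1 → 1 (borrow)
  1-0-1 → 0
  0-0 → 0
  0-0 → 0
  1-1 → 0
  1-0 → 1

0b1000010000101001101010011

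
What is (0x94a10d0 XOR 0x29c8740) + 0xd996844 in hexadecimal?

0x196fffd4

First 0x94a10d0 XOR 0x29c8740 = 0xbd69790.
Add column by column in base 16, right to left:
  0+4 = 4
  9+4 = d
  7+8 = f
  9+6 = f
  6+9 = f
  d+9 = 6 carry 1
  b+d+1 = 9 carry 1
  final carry 1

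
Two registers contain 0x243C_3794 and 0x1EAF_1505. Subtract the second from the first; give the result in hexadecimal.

0x58D228F

Subtract column by column in base 16:
  4-5 → F (borrow)
  9-0-1 → 8
  7-5 → 2
  3-1 → 2
  C-F → D (borrow)
  3-A-1 → 8 (borrow)
  4-E-1 → 5 (borrow)
  2-1-1 → 0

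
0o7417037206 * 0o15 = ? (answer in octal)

0o141703626316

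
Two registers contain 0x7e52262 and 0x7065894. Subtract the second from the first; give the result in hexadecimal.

Subtract column by column in base 16:
  2-4 → e (borrow)
  6-9-1 → c (borrow)
  2-8-1 → 9 (borrow)
  2-5-1 → c (borrow)
  5-6-1 → e (borrow)
  e-0-1 → d
  7-7 → 0

0xdec9ce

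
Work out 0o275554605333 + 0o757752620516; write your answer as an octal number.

0o1255527426051

Add column by column in base 8, right to left:
  3+6 = 1 carry 1
  3+1+1 = 5
  3+5 = 0 carry 1
  5+0+1 = 6
  0+2 = 2
  6+6 = 4 carry 1
  4+2+1 = 7
  5+5 = 2 carry 1
  5+7+1 = 5 carry 1
  5+7+1 = 5 carry 1
  7+5+1 = 5 carry 1
  2+7+1 = 2 carry 1
  final carry 1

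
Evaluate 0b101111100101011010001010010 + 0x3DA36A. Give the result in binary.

0b110001100000101011110111100

0x3DA36A = 0b1111011010001101101010 in binary.
Add column by column in base 2, right to left:
  0+0 = 0
  1+1 = 0 carry 1
  0+0+1 = 1
  0+1 = 1
  1+0 = 1
  0+1 = 1
  1+1 = 0 carry 1
  0+0+1 = 1
  0+1 = 1
  0+1 = 1
  1+0 = 1
  0+0 = 0
  1+0 = 1
  1+1 = 0 carry 1
  0+0+1 = 1
  1+1 = 0 carry 1
  0+1+1 = 0 carry 1
  1+0+1 = 0 carry 1
  0+1+1 = 0 carry 1
  0+1+1 = 0 carry 1
  1+1+1 = 1 carry 1
  1+1+1 = 1 carry 1
  1+0+1 = 0 carry 1
  1+0+1 = 0 carry 1
  1+0+1 = 0 carry 1
  0+0+1 = 1
  1+0 = 1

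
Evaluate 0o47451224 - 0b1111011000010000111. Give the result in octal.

0o45521015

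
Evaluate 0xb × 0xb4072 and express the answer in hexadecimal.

Multiply each base-16 digit by 11, carrying:
  2×11 = 22 → write 6 carry 1
  7×11+1 = 78 → write e carry 4
  0×11+4 = 4 → write 4
  4×11 = 44 → write c carry 2
  b×11+2 = 123 → write b carry 7
  remaining carry: 7

0x7bc4e6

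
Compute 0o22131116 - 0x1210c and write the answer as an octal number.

0o21710502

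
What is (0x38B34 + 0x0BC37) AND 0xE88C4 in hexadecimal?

Add column by column in base 16, right to left:
  4+7 = B
  3+3 = 6
  B+C = 7 carry 1
  8+B+1 = 4 carry 1
  3+0+1 = 4
Sum = 0x4476B; now AND with 0xE88C4:
  4&E=4, 4&8=0, 7&8=0, 6&C=4, B&4=0

0x40040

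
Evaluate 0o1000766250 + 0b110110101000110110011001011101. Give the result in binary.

0o1000766250 = 0b1000000000111110110010101000 in binary.
Add column by column in base 2, right to left:
  0+1 = 1
  0+0 = 0
  0+1 = 1
  1+1 = 0 carry 1
  0+1+1 = 0 carry 1
  1+0+1 = 0 carry 1
  0+1+1 = 0 carry 1
  1+0+1 = 0 carry 1
  0+0+1 = 1
  0+1 = 1
  1+1 = 0 carry 1
  1+0+1 = 0 carry 1
  0+0+1 = 1
  1+1 = 0 carry 1
  1+1+1 = 1 carry 1
  1+0+1 = 0 carry 1
  1+1+1 = 1 carry 1
  1+1+1 = 1 carry 1
  0+0+1 = 1
  0+0 = 0
  0+0 = 0
  0+1 = 1
  0+0 = 0
  0+1 = 1
  0+0 = 0
  0+1 = 1
  0+1 = 1
  1+0 = 1
  0+1 = 1
  0+1 = 1

0b111110101001110101001100000101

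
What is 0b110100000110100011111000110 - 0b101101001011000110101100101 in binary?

0b110111011011101001100001

Subtract column by column in base 2:
  0-1 → 1 (borrow)
  1-0-1 → 0
  1-1 → 0
  0-0 → 0
  0-0 → 0
  0-1 → 1 (borrow)
  1-1-1 → 1 (borrow)
  1-0-1 → 0
  1-1 → 0
  1-0 → 1
  1-1 → 0
  0-1 → 1 (borrow)
  0-0-1 → 1 (borrow)
  0-0-1 → 1 (borrow)
  1-0-1 → 0
  0-1 → 1 (borrow)
  1-1-1 → 1 (borrow)
  1-0-1 → 0
  0-1 → 1 (borrow)
  0-0-1 → 1 (borrow)
  0-0-1 → 1 (borrow)
  0-1-1 → 0 (borrow)
  0-0-1 → 1 (borrow)
  1-1-1 → 1 (borrow)
  0-1-1 → 0 (borrow)
  1-0-1 → 0
  1-1 → 0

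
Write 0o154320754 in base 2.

Each octal digit is 3 bits: 1=001 5=101 4=100 3=011 2=010 0=000 7=111 5=101 4=100.

0b1101100011010000111101100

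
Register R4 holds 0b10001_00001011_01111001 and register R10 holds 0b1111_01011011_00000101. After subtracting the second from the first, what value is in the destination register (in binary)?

Subtract column by column in base 2:
  1-1 → 0
  0-0 → 0
  0-1 → 1 (borrow)
  1-0-1 → 0
  1-0 → 1
  1-0 → 1
  1-0 → 1
  0-0 → 0
  1-1 → 0
  1-1 → 0
  0-0 → 0
  1-1 → 0
  0-1 → 1 (borrow)
  0-0-1 → 1 (borrow)
  0-1-1 → 0 (borrow)
  0-0-1 → 1 (borrow)
  1-1-1 → 1 (borrow)
  0-1-1 → 0 (borrow)
  0-1-1 → 0 (borrow)
  0-1-1 → 0 (borrow)
  1-0-1 → 0

0b11011000001110100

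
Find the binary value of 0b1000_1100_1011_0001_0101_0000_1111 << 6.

0b1000110010110001010100001111000000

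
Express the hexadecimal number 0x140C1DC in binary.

Expand each hex digit to 4 bits: 1=0001 4=0100 0=0000 C=1100 1=0001 D=1101 C=1100.

0b1010000001100000111011100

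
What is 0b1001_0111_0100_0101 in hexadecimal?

0x9745

Group the bits into nibbles: 1001 0111 0100 0101 → 9745.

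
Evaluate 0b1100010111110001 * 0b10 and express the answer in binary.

0b11000101111100010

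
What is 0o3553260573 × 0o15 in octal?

0o60163371477

Multiply each base-8 digit by 13, carrying:
  3×13 = 39 → write 7 carry 4
  7×13+4 = 95 → write 7 carry 11
  5×13+11 = 76 → write 4 carry 9
  0×13+9 = 9 → write 1 carry 1
  6×13+1 = 79 → write 7 carry 9
  2×13+9 = 35 → write 3 carry 4
  3×13+4 = 43 → write 3 carry 5
  5×13+5 = 70 → write 6 carry 8
  5×13+8 = 73 → write 1 carry 9
  3×13+9 = 48 → write 0 carry 6
  remaining carry: 6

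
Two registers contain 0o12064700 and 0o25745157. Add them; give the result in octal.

Add column by column in base 8, right to left:
  0+7 = 7
  0+5 = 5
  7+1 = 0 carry 1
  4+5+1 = 2 carry 1
  6+4+1 = 3 carry 1
  0+7+1 = 0 carry 1
  2+5+1 = 0 carry 1
  1+2+1 = 4

0o40032057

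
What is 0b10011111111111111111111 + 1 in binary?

0b10100000000000000000000

The trailing 20 digits are 1 (max in base 2), so adding 1 cascades: they roll to 0 and the next digit up increments.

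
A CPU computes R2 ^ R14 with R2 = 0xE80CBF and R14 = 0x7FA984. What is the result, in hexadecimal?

XOR each hex digit independently (no carries):
  E^7=9, 8^F=7, 0^A=A, C^9=5, B^8=3, F^4=B

0x97A53B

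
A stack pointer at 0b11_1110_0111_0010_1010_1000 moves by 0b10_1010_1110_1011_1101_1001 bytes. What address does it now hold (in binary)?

Add column by column in base 2, right to left:
  0+1 = 1
  0+0 = 0
  0+0 = 0
  1+1 = 0 carry 1
  0+1+1 = 0 carry 1
  1+0+1 = 0 carry 1
  0+1+1 = 0 carry 1
  1+1+1 = 1 carry 1
  0+1+1 = 0 carry 1
  1+1+1 = 1 carry 1
  0+0+1 = 1
  0+1 = 1
  1+0 = 1
  1+1 = 0 carry 1
  1+1+1 = 1 carry 1
  0+1+1 = 0 carry 1
  0+0+1 = 1
  1+1 = 0 carry 1
  1+0+1 = 0 carry 1
  1+1+1 = 1 carry 1
  1+0+1 = 0 carry 1
  1+1+1 = 1 carry 1
  final carry 1

0b11010010101111010000001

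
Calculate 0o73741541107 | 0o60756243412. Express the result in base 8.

0o73757743517

OR each oct digit independently (no carries):
  7|6=7, 3|0=3, 7|7=7, 4|5=5, 1|6=7, 5|2=7, 4|4=4, 1|3=3, 1|4=5, 0|1=1, 7|2=7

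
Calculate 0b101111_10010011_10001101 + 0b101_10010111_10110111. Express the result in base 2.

Add column by column in base 2, right to left:
  1+1 = 0 carry 1
  0+1+1 = 0 carry 1
  1+1+1 = 1 carry 1
  1+0+1 = 0 carry 1
  0+1+1 = 0 carry 1
  0+1+1 = 0 carry 1
  0+0+1 = 1
  1+1 = 0 carry 1
  1+1+1 = 1 carry 1
  1+1+1 = 1 carry 1
  0+1+1 = 0 carry 1
  0+0+1 = 1
  1+1 = 0 carry 1
  0+0+1 = 1
  0+0 = 0
  1+1 = 0 carry 1
  1+1+1 = 1 carry 1
  1+0+1 = 0 carry 1
  1+1+1 = 1 carry 1
  1+0+1 = 0 carry 1
  0+0+1 = 1
  1+0 = 1

0b1101010010101101000100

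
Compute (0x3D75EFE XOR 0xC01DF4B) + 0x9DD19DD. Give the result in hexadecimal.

0x19B39B92

First 0x3D75EFE XOR 0xC01DF4B = 0xFD681B5.
Add column by column in base 16, right to left:
  5+D = 2 carry 1
  B+D+1 = 9 carry 1
  1+9+1 = B
  8+1 = 9
  6+D = 3 carry 1
  D+D+1 = B carry 1
  F+9+1 = 9 carry 1
  final carry 1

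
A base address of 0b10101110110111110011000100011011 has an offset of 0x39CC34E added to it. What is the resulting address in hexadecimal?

0xB27BF469

0b10101110110111110011000100011011 = 0xAEDF311B in hexadecimal.
Add column by column in base 16, right to left:
  B+E = 9 carry 1
  1+4+1 = 6
  1+3 = 4
  3+C = F
  F+C = B carry 1
  D+9+1 = 7 carry 1
  E+3+1 = 2 carry 1
  A+0+1 = B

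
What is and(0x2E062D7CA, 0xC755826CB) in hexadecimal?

0x0604006CA

AND each hex digit independently (no carries):
  2&C=0, E&7=6, 0&5=0, 6&5=4, 2&8=0, D&2=0, 7&6=6, C&C=C, A&B=A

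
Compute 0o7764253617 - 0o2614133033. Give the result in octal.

0o5150120564

Subtract column by column in base 8:
  7-3 → 4
  1-3 → 6 (borrow)
  6-0-1 → 5
  3-3 → 0
  5-3 → 2
  2-1 → 1
  4-4 → 0
  6-1 → 5
  7-6 → 1
  7-2 → 5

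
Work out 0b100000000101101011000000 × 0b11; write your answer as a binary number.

Multiply each base-2 digit by 3, carrying:
  0×3 = 0 → write 0
  0×3 = 0 → write 0
  0×3 = 0 → write 0
  0×3 = 0 → write 0
  0×3 = 0 → write 0
  0×3 = 0 → write 0
  1×3 = 3 → write 1 carry 1
  1×3+1 = 4 → write 0 carry 2
  0×3+2 = 2 → write 0 carry 1
  1×3+1 = 4 → write 0 carry 2
  0×3+2 = 2 → write 0 carry 1
  1×3+1 = 4 → write 0 carry 2
  1×3+2 = 5 → write 1 carry 2
  0×3+2 = 2 → write 0 carry 1
  1×3+1 = 4 → write 0 carry 2
  0×3+2 = 2 → write 0 carry 1
  0×3+1 = 1 → write 1
  0×3 = 0 → write 0
  0×3 = 0 → write 0
  0×3 = 0 → write 0
  0×3 = 0 → write 0
  0×3 = 0 → write 0
  0×3 = 0 → write 0
  1×3 = 3 → write 1 carry 1
  remaining carry: 1

0b1100000010001000001000000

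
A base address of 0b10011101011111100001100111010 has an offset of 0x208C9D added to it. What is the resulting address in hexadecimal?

0x13D04FD7

0b10011101011111100001100111010 = 0x13AFC33A in hexadecimal.
Add column by column in base 16, right to left:
  A+D = 7 carry 1
  3+9+1 = D
  3+C = F
  C+8 = 4 carry 1
  F+0+1 = 0 carry 1
  A+2+1 = D
  3+0 = 3
  1+0 = 1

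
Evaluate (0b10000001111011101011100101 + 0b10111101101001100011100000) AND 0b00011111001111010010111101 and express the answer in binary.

Add column by column in base 2, right to left:
  1+0 = 1
  0+0 = 0
  1+0 = 1
  0+0 = 0
  0+0 = 0
  1+1 = 0 carry 1
  1+1+1 = 1 carry 1
  1+1+1 = 1 carry 1
  0+0+1 = 1
  1+0 = 1
  0+0 = 0
  1+1 = 0 carry 1
  1+1+1 = 1 carry 1
  1+0+1 = 0 carry 1
  0+0+1 = 1
  1+1 = 0 carry 1
  1+0+1 = 0 carry 1
  1+1+1 = 1 carry 1
  1+1+1 = 1 carry 1
  0+0+1 = 1
  0+1 = 1
  0+1 = 1
  0+1 = 1
  0+1 = 1
  0+0 = 0
  1+1 = 0 carry 1
  final carry 1
Sum = 0b100111111100101001111000101; now AND with 0b00011111001111010010111101:
  100111111100101001111000101
& 000011111001111010010111101
= 000011111000101000010000101

0b11111000101000010000101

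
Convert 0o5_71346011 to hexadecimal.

0x5E5CC09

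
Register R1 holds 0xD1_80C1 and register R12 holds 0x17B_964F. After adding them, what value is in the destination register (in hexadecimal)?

Add column by column in base 16, right to left:
  1+F = 0 carry 1
  C+4+1 = 1 carry 1
  0+6+1 = 7
  8+9 = 1 carry 1
  1+B+1 = D
  D+7 = 4 carry 1
  0+1+1 = 2

0x24D1710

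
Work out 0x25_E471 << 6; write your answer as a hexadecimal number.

0x9791C40

6 bits is not a whole number of base-16 digits; in binary: 1001011110010001110001 << 6 = 1001011110010001110001000000.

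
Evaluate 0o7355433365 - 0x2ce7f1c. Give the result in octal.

0o7071733731

0x2ce7f1c = 0o263477434 in octal.
Subtract column by column in base 8:
  5-4 → 1
  6-3 → 3
  3-4 → 7 (borrow)
  3-7-1 → 3 (borrow)
  3-7-1 → 3 (borrow)
  4-4-1 → 7 (borrow)
  5-3-1 → 1
  5-6 → 7 (borrow)
  3-2-1 → 0
  7-0 → 7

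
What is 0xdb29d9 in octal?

0o66624731

Expand each hex digit to 4 bits: d=1101 b=1011 2=0010 9=1001 d=1101 9=1001.
Group the bits in threes: 110 110 110 010 100 111 011 001 → 66624731.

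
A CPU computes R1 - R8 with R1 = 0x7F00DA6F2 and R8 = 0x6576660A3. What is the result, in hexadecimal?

Subtract column by column in base 16:
  2-3 → F (borrow)
  F-A-1 → 4
  6-0 → 6
  A-6 → 4
  D-6 → 7
  0-6 → A (borrow)
  0-7-1 → 8 (borrow)
  F-5-1 → 9
  7-6 → 1

0x198A7464F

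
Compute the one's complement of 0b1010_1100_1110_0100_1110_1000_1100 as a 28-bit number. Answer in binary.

Invert each bit: 1010110011100100111010001100 → 0101001100011011000101110011.

0b0101001100011011000101110011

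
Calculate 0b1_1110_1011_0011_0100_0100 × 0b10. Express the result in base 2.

Multiply each base-2 digit by 2, carrying:
  0×2 = 0 → write 0
  0×2 = 0 → write 0
  1×2 = 2 → write 0 carry 1
  0×2+1 = 1 → write 1
  0×2 = 0 → write 0
  0×2 = 0 → write 0
  1×2 = 2 → write 0 carry 1
  0×2+1 = 1 → write 1
  1×2 = 2 → write 0 carry 1
  1×2+1 = 3 → write 1 carry 1
  0×2+1 = 1 → write 1
  0×2 = 0 → write 0
  1×2 = 2 → write 0 carry 1
  1×2+1 = 3 → write 1 carry 1
  0×2+1 = 1 → write 1
  1×2 = 2 → write 0 carry 1
  0×2+1 = 1 → write 1
  1×2 = 2 → write 0 carry 1
  1×2+1 = 3 → write 1 carry 1
  1×2+1 = 3 → write 1 carry 1
  1×2+1 = 3 → write 1 carry 1
  remaining carry: 1

0b1111010110011010001000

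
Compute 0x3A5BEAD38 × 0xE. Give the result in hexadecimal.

0x33106D7910

Multiply each base-16 digit by 14, carrying:
  8×14 = 112 → write 0 carry 7
  3×14+7 = 49 → write 1 carry 3
  D×14+3 = 185 → write 9 carry 11
  A×14+11 = 151 → write 7 carry 9
  E×14+9 = 205 → write D carry 12
  B×14+12 = 166 → write 6 carry 10
  5×14+10 = 80 → write 0 carry 5
  A×14+5 = 145 → write 1 carry 9
  3×14+9 = 51 → write 3 carry 3
  remaining carry: 3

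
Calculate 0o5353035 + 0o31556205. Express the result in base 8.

0o37131242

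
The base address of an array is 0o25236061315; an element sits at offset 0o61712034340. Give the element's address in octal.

0o107150115655

Add column by column in base 8, right to left:
  5+0 = 5
  1+4 = 5
  3+3 = 6
  1+4 = 5
  6+3 = 1 carry 1
  0+0+1 = 1
  6+2 = 0 carry 1
  3+1+1 = 5
  2+7 = 1 carry 1
  5+1+1 = 7
  2+6 = 0 carry 1
  final carry 1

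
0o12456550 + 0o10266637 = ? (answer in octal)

Add column by column in base 8, right to left:
  0+7 = 7
  5+3 = 0 carry 1
  5+6+1 = 4 carry 1
  6+6+1 = 5 carry 1
  5+6+1 = 4 carry 1
  4+2+1 = 7
  2+0 = 2
  1+1 = 2

0o22745407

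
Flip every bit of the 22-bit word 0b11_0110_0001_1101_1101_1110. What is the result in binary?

0b0010011110001000100001

Invert each bit: 1101100001110111011110 → 0010011110001000100001.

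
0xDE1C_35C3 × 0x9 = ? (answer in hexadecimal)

0x7CEFDE3DB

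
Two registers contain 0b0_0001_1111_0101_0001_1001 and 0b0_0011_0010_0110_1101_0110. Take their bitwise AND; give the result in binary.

AND bit by bit (1 only where both bits are 1):
  000011111010100011001
& 000110010011011010110
= 000010010010000010000

0b000010010010000010000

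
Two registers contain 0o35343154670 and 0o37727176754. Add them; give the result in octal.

0o75272353644

Add column by column in base 8, right to left:
  0+4 = 4
  7+5 = 4 carry 1
  6+7+1 = 6 carry 1
  4+6+1 = 3 carry 1
  5+7+1 = 5 carry 1
  1+1+1 = 3
  3+7 = 2 carry 1
  4+2+1 = 7
  3+7 = 2 carry 1
  5+7+1 = 5 carry 1
  3+3+1 = 7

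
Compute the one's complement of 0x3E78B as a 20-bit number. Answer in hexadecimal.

Each hex digit d becomes F−d:
  3→C, E→1, 7→8, 8→7, B→4

0xC1874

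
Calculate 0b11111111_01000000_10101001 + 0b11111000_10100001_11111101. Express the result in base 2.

0b1111101111110001010100110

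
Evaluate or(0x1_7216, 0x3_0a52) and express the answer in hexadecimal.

0x37a56

OR each hex digit independently (no carries):
  1|3=3, 7|0=7, 2|a=a, 1|5=5, 6|2=6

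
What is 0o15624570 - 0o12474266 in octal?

Subtract column by column in base 8:
  0-6 → 2 (borrow)
  7-6-1 → 0
  5-2 → 3
  4-4 → 0
  2-7 → 3 (borrow)
  6-4-1 → 1
  5-2 → 3
  1-1 → 0

0o3130302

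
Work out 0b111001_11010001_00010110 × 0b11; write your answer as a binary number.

0b101011010111001101000010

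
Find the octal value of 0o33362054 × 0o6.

Multiply each base-8 digit by 6, carrying:
  4×6 = 24 → write 0 carry 3
  5×6+3 = 33 → write 1 carry 4
  0×6+4 = 4 → write 4
  2×6 = 12 → write 4 carry 1
  6×6+1 = 37 → write 5 carry 4
  3×6+4 = 22 → write 6 carry 2
  3×6+2 = 20 → write 4 carry 2
  3×6+2 = 20 → write 4 carry 2
  remaining carry: 2

0o244654410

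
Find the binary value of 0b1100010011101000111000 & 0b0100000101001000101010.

0b0100000001001000101000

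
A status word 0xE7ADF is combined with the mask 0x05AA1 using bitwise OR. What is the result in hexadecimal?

0xE7AFF

OR each hex digit independently (no carries):
  E|0=E, 7|5=7, A|A=A, D|A=F, F|1=F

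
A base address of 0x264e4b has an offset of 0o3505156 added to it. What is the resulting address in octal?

0o15154271

0x264e4b = 0o11447113 in octal.
Add column by column in base 8, right to left:
  3+6 = 1 carry 1
  1+5+1 = 7
  1+1 = 2
  7+5 = 4 carry 1
  4+0+1 = 5
  4+5 = 1 carry 1
  1+3+1 = 5
  1+0 = 1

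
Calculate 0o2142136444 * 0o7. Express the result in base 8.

Multiply each base-8 digit by 7, carrying:
  4×7 = 28 → write 4 carry 3
  4×7+3 = 31 → write 7 carry 3
  4×7+3 = 31 → write 7 carry 3
  6×7+3 = 45 → write 5 carry 5
  3×7+5 = 26 → write 2 carry 3
  1×7+3 = 10 → write 2 carry 1
  2×7+1 = 15 → write 7 carry 1
  4×7+1 = 29 → write 5 carry 3
  1×7+3 = 10 → write 2 carry 1
  2×7+1 = 15 → write 7 carry 1
  remaining carry: 1

0o17257225774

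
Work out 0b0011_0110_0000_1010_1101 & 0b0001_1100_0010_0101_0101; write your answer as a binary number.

AND bit by bit (1 only where both bits are 1):
  00110110000010101101
& 00011100001001010101
= 00010100000000000101

0b00010100000000000101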